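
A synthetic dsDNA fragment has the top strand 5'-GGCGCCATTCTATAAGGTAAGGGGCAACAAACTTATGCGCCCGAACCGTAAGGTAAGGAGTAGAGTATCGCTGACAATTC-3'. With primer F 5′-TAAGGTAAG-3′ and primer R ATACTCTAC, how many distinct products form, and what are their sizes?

Two products: 56 bp, 20 bp

The forward primer TAAGGTAAG matches the top strand at positions 13–21, 49–57.
The reverse primer's reverse complement is GTAGAGTAT, matching at positions 60–68.
Each forward site pairs with the reverse site to give a product ending at position 68: sizes 56, 20 bp.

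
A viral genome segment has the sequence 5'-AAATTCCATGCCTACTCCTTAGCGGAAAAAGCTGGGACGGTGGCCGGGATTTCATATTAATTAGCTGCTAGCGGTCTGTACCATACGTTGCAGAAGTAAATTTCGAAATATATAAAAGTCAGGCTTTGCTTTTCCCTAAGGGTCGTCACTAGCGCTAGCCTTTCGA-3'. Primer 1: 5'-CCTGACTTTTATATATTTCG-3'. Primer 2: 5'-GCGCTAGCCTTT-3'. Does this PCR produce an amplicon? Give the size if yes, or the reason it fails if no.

No product — the primers' 3' ends point away from each other.

Primer 1 (CCTGACTTTTATATATTTCG) has reverse complement CGAAATATATAAAAGTCAGG, which matches the top strand at positions 104–123; primer 1 anneals to the top strand there with its 3' end pointing upstream toward position 104.
Primer 2 (GCGCTAGCCTTT) matches the top strand directly at positions 152–163; it anneals to the bottom strand with its 3' end pointing downstream toward position 163.
The 3' ends diverge (primer 1 extends toward position 1, primer 2 toward position 166), so the primers never converge on a shared product.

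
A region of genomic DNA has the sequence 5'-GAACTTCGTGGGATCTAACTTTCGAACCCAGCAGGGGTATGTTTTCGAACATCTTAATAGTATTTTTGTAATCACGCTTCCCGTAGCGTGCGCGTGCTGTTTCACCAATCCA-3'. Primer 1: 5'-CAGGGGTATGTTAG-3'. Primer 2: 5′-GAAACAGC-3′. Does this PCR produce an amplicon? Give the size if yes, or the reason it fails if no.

No product — primer 1 has no binding site in the template.

Primer 1 (CAGGGGTATGTTAG) does not match the top strand, and its reverse complement CTAACATACCCCTG does not match either.
With no annealing site for primer 1, no amplification occurs.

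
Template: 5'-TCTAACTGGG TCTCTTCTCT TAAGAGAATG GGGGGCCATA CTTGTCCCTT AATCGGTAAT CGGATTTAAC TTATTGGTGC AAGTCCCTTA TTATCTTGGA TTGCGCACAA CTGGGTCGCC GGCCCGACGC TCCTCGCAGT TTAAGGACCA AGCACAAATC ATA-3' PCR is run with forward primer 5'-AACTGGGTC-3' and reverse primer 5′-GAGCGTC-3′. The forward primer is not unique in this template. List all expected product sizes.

129 bp, 24 bp

The forward primer AACTGGGTC matches the top strand at positions 4–12, 109–117.
The reverse primer's reverse complement is GACGCTC, matching at positions 126–132.
Each forward site pairs with the reverse site to give a product ending at position 132: sizes 129, 24 bp.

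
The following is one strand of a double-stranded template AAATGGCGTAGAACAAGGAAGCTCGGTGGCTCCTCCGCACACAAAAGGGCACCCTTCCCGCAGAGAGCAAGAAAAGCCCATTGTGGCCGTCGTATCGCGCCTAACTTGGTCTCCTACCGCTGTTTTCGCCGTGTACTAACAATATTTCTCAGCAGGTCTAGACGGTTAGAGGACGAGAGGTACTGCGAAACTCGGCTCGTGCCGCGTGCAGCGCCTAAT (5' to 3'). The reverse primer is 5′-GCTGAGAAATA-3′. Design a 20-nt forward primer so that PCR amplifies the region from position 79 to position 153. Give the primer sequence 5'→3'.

5'-CATTGTGGCCGTCGTATCGC-3'

The reverse primer's reverse complement TATTTCTCAGC matches the template at positions 143–153; the product starts at position 79.
The forward primer is identical to the top strand over positions 79–98: CATTGTGGCCGTCGTATCGC.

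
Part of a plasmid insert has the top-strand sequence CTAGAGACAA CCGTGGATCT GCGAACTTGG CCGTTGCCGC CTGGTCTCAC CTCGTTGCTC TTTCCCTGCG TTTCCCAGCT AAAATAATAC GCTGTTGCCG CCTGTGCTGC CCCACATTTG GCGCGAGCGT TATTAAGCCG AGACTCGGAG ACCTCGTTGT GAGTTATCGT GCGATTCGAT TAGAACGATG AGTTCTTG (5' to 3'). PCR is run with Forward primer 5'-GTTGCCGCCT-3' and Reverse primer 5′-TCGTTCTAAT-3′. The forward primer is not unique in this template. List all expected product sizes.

156 bp, 95 bp

The forward primer GTTGCCGCCT matches the top strand at positions 33–42, 94–103.
The reverse primer's reverse complement is ATTAGAACGA, matching at positions 179–188.
Each forward site pairs with the reverse site to give a product ending at position 188: sizes 156, 95 bp.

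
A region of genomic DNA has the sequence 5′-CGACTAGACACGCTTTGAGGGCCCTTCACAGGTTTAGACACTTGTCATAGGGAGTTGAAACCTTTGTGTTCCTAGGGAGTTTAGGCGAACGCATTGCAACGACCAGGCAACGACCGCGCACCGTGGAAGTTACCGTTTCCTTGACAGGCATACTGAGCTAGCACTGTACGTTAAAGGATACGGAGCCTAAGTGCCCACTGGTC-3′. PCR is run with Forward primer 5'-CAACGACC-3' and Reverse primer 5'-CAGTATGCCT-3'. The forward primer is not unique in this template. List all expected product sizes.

The forward primer CAACGACC matches the top strand at positions 97–104, 108–115.
The reverse primer's reverse complement is AGGCATACTG, matching at positions 146–155.
Each forward site pairs with the reverse site to give a product ending at position 155: sizes 59, 48 bp.

59 bp, 48 bp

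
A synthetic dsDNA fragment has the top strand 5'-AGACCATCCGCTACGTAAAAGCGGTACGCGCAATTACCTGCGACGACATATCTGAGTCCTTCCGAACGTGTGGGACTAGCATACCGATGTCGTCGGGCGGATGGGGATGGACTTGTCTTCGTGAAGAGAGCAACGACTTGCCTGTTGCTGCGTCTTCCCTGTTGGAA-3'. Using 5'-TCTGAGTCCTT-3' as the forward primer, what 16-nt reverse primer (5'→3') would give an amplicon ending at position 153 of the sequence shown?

The forward primer binds at positions 51–61; the product's 3' end on the top strand is position 153.
The reverse primer anneals to the top strand over positions 138–153, i.e. to TTGCCTGTTGCTGCGT.
Its sequence written 5'→3' is the reverse complement: ACGCAGCAACAGGCAA.

5'-ACGCAGCAACAGGCAA-3'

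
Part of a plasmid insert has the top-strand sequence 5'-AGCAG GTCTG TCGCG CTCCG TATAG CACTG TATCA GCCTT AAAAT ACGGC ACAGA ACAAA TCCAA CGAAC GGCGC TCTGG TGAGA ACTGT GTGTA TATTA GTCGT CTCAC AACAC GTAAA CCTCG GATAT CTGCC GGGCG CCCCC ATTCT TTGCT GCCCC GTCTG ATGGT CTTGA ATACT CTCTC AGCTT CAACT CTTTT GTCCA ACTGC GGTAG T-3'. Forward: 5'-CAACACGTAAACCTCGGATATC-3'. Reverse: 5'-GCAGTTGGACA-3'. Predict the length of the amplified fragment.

Forward primer CAACACGTAAACCTCGGATATC is found on the top strand at positions 110–131.
The reverse primer's reverse complement is TGTCCAACTGC, which matches the template at positions 200–210.
The product runs from position 110 to position 210, so its length is 210 − 110 + 1 = 101 bp.

101 bp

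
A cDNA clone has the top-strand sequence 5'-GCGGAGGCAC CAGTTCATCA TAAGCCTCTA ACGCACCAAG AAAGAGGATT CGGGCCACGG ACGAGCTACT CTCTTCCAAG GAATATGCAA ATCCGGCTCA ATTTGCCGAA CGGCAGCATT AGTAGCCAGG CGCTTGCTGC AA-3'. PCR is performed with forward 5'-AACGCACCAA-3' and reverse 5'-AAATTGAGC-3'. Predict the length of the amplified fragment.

75 bp

Scanning the template, AACGCACCAA occurs at positions 30–39; this primer anneals to the bottom strand there with its 3' end pointing downstream.
The reverse primer's reverse complement is GCTCAATTT, which matches the template at positions 96–104.
The product runs from position 30 to position 104, so its length is 104 − 30 + 1 = 75 bp.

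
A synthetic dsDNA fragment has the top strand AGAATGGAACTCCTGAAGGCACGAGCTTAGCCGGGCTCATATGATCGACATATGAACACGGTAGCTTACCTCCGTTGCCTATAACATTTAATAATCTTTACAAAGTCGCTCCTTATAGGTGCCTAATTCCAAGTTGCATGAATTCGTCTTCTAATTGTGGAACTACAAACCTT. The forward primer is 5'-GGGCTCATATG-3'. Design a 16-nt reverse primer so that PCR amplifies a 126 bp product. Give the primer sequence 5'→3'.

5'-ACAATTAGAAGACGAA-3'

The forward primer binds at positions 33–43, so a 126 bp product ends at position 33 + 126 − 1 = 158.
The reverse primer anneals to the top strand over positions 143–158, i.e. to TTCGTCTTCTAATTGT.
Its sequence written 5'→3' is the reverse complement: ACAATTAGAAGACGAA.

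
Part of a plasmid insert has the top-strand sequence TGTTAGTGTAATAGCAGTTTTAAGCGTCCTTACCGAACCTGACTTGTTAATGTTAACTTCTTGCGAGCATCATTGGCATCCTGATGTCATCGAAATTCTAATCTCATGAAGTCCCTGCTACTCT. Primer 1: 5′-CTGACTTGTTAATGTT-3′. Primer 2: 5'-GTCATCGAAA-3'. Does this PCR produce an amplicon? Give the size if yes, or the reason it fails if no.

No product — both primers anneal to the same strand and extend in the same direction.

Primer 1 (CTGACTTGTTAATGTT) matches the top strand at positions 39–54 (3' end points downstream).
Primer 2 (GTCATCGAAA) also matches the top strand directly, at positions 86–95 — its reverse complement TTTCGATGAC is not present.
Both primers anneal to the bottom strand with 3' ends pointing the same way, so neither can prime synthesis back toward the other.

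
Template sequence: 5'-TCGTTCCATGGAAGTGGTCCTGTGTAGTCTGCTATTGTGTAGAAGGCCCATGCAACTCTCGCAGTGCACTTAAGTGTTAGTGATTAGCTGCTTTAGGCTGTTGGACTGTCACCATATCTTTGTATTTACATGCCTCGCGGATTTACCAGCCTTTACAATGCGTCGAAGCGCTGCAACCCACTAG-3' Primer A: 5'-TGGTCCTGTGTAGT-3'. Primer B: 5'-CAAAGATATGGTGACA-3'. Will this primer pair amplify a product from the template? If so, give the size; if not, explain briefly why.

Primer A (TGGTCCTGTGTAGT) matches the top strand at positions 15–28; it acts as a forward primer.
Primer B's reverse complement is TGTCACCATATCTTTG, matching the top strand at positions 107–122; it acts as a reverse primer.
The 3' ends face each other across positions 15–122, giving a 108 bp product.

Yes — a 108 bp product.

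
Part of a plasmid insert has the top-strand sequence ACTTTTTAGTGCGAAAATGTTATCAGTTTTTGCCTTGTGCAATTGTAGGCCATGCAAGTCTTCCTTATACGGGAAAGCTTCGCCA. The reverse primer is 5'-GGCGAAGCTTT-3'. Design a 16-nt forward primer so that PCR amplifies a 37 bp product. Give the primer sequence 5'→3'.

The reverse primer's reverse complement AAAGCTTCGCC matches the template at positions 74–84, so the product ends at position 84.
A 37 bp product then starts at position 84 − 37 + 1 = 48.
The forward primer is identical to the top strand there: GGCCATGCAAGTCTTC.

5'-GGCCATGCAAGTCTTC-3'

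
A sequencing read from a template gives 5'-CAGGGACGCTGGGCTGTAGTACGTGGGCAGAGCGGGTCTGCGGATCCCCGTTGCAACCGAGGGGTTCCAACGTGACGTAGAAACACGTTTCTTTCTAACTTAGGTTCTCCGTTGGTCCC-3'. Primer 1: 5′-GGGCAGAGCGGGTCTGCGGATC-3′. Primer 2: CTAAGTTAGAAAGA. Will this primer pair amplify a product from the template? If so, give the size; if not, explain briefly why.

Primer 1 (GGGCAGAGCGGGTCTGCGGATC) matches the top strand at positions 25–46; it acts as a forward primer.
Primer 2's reverse complement is TCTTTCTAACTTAG, matching the top strand at positions 90–103; it acts as a reverse primer.
The 3' ends face each other across positions 25–103, giving a 79 bp product.

Yes — a 79 bp product.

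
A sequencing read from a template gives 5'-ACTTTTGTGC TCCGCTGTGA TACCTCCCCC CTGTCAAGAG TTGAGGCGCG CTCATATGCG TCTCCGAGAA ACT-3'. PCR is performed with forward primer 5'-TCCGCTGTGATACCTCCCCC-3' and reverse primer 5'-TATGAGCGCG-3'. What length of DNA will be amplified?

Scanning the template, TCCGCTGTGATACCTCCCCC occurs at positions 11–30; this primer anneals to the bottom strand there with its 3' end pointing downstream.
The reverse primer's reverse complement is CGCGCTCATA, which matches the template at positions 47–56.
Amplicon spans positions 11–56: 46 bp.

46 bp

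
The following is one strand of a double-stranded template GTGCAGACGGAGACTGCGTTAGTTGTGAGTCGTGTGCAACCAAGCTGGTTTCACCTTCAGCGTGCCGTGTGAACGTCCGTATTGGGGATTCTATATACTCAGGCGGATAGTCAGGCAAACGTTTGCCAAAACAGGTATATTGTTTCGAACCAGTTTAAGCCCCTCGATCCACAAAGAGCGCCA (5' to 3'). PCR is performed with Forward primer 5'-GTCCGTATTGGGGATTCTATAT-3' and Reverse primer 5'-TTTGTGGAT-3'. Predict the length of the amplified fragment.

Scanning the template, GTCCGTATTGGGGATTCTATAT occurs at positions 75–96; this primer anneals to the bottom strand there with its 3' end pointing downstream.
The reverse primer's reverse complement is ATCCACAAA, which matches the template at positions 167–175.
Product length = (reverse-primer end) − (forward-primer start) + 1 = 175 − 75 + 1 = 101 bp.

101 bp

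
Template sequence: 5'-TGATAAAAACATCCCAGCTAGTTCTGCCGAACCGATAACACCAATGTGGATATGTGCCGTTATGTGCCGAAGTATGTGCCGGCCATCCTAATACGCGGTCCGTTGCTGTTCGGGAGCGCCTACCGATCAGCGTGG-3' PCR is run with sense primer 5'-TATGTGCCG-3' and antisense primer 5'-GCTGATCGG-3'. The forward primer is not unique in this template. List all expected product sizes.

81 bp, 71 bp, 59 bp

The forward primer TATGTGCCG matches the top strand at positions 51–59, 61–69, 73–81.
The reverse primer's reverse complement is CCGATCAGC, matching at positions 123–131.
Each forward site pairs with the reverse site to give a product ending at position 131: sizes 81, 71, 59 bp.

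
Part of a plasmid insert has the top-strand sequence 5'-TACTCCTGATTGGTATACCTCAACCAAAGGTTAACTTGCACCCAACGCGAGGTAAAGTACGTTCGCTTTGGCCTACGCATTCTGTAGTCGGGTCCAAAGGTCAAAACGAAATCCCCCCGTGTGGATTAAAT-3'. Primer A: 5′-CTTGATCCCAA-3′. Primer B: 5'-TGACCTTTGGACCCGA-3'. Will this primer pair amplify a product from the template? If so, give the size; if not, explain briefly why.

No product — primer A has no binding site in the template.

Primer A (CTTGATCCCAA) does not match the top strand, and its reverse complement TTGGGATCAAG does not match either.
With no annealing site for primer A, no amplification occurs.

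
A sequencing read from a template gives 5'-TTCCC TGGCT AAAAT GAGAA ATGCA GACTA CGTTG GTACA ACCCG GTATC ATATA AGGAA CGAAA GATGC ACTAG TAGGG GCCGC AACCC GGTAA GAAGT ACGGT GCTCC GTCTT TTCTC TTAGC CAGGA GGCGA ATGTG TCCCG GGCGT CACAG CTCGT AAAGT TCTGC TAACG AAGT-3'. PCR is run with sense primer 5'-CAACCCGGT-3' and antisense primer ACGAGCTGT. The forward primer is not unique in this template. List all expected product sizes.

The forward primer CAACCCGGT matches the top strand at positions 39–47, 85–93.
The reverse primer's reverse complement is ACAGCTCGT, matching at positions 152–160.
Each forward site pairs with the reverse site to give a product ending at position 160: sizes 122, 76 bp.

122 bp, 76 bp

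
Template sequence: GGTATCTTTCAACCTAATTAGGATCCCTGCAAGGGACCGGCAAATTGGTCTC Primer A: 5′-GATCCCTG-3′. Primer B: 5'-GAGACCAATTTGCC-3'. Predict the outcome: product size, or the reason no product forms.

Yes — a 31 bp product.

Primer A (GATCCCTG) matches the top strand at positions 22–29; it acts as a forward primer.
Primer B's reverse complement is GGCAAATTGGTCTC, matching the top strand at positions 39–52; it acts as a reverse primer.
The 3' ends face each other across positions 22–52, giving a 31 bp product.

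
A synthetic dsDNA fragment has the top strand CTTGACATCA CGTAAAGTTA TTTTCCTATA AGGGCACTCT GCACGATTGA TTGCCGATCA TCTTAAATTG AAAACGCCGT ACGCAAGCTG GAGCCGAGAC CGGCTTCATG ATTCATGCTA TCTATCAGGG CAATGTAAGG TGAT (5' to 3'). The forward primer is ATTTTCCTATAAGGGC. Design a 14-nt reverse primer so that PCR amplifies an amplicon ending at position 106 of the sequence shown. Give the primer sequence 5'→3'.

5'-AAGCCGGTCTCGGC-3'

The forward primer binds at positions 20–35; the product's 3' end on the top strand is position 106.
The reverse primer anneals to the top strand over positions 93–106, i.e. to GCCGAGACCGGCTT.
Its sequence written 5'→3' is the reverse complement: AAGCCGGTCTCGGC.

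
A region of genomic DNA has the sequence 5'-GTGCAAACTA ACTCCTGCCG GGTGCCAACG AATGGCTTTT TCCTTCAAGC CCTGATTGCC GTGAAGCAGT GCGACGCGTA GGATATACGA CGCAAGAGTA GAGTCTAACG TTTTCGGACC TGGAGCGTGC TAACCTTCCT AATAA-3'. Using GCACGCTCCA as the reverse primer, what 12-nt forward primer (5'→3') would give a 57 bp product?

The reverse primer's reverse complement TGGAGCGTGC matches the template at positions 121–130, so the product ends at position 130.
A 57 bp product then starts at position 130 − 57 + 1 = 74.
The forward primer is identical to the top strand there: ACGCGTAGGATA.

5'-ACGCGTAGGATA-3'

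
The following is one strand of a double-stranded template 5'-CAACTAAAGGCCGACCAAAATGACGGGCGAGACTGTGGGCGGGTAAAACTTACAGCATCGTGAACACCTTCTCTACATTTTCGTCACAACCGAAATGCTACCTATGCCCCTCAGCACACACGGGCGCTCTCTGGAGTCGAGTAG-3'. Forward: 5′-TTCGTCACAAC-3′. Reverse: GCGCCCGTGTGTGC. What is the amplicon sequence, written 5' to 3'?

The forward primer matches the template at positions 80–90.
The reverse primer's reverse complement is GCACACACGGGCGC, which matches the template at positions 114–127.
The product is the template from position 80 through 127 (48 bp).

5'-TTCGTCACAACCGAAATGCTACCTATGCCCCTCAGCACACACGGGCGC-3'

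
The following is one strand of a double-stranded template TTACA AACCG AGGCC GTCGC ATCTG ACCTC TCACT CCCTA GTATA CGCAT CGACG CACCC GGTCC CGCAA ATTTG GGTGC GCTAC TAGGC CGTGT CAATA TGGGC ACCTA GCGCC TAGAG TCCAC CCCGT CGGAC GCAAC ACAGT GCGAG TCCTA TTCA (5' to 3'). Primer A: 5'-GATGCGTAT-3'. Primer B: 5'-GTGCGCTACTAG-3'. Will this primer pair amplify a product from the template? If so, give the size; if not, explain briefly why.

Primer A (GATGCGTAT) has reverse complement ATACGCATC, which matches the top strand at positions 43–51; primer A anneals to the top strand there with its 3' end pointing upstream toward position 43.
Primer B (GTGCGCTACTAG) matches the top strand directly at positions 77–88; it anneals to the bottom strand with its 3' end pointing downstream toward position 88.
The 3' ends diverge (primer A extends toward position 1, primer B toward position 159), so the primers never converge on a shared product.

No product — the primers' 3' ends point away from each other.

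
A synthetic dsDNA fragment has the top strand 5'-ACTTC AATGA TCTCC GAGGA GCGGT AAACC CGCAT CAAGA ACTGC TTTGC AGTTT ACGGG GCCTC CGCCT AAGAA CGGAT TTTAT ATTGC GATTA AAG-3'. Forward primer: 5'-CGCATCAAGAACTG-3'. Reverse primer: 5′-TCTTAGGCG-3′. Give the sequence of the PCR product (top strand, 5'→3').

5'-CGCATCAAGAACTGCTTTGCAGTTTACGGGGCCTCCGCCTAAGA-3'

Scanning the template, CGCATCAAGAACTG occurs at positions 31–44; this primer anneals to the bottom strand there with its 3' end pointing downstream.
The reverse primer's reverse complement is CGCCTAAGA, which matches the template at positions 66–74.
The product is the template from position 31 through 74 (44 bp).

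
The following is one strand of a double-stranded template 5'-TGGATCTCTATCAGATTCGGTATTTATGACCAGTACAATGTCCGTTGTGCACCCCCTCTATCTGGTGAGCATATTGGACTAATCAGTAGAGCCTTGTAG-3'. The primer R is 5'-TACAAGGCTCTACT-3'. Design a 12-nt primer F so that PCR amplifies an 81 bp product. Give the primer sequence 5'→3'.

The reverse primer's reverse complement AGTAGAGCCTTGTA matches the template at positions 85–98, so the product ends at position 98.
An 81 bp product then starts at position 98 − 81 + 1 = 18.
The forward primer is identical to the top strand there: CGGTATTTATGA.

5'-CGGTATTTATGA-3'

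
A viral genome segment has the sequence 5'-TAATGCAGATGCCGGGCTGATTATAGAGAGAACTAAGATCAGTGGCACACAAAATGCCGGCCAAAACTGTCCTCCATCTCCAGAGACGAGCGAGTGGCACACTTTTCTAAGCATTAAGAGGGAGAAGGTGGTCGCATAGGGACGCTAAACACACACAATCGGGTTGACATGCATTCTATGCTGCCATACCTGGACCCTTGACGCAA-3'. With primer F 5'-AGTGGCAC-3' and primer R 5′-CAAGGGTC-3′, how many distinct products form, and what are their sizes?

Two products: 160 bp, 108 bp

The forward primer AGTGGCAC matches the top strand at positions 41–48, 93–100.
The reverse primer's reverse complement is GACCCTTG, matching at positions 193–200.
Each forward site pairs with the reverse site to give a product ending at position 200: sizes 160, 108 bp.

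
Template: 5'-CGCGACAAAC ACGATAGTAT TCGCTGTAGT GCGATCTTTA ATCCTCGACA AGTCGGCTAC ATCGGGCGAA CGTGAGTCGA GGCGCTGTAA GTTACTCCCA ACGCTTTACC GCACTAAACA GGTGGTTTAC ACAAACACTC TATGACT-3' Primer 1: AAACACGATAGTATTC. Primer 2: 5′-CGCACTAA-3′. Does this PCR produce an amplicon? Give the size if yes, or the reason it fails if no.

No product — both primers anneal to the same strand and extend in the same direction.

Primer 1 (AAACACGATAGTATTC) matches the top strand at positions 7–22 (3' end points downstream).
Primer 2 (CGCACTAA) also matches the top strand directly, at positions 110–117 — its reverse complement TTAGTGCG is not present.
Both primers anneal to the bottom strand with 3' ends pointing the same way, so neither can prime synthesis back toward the other.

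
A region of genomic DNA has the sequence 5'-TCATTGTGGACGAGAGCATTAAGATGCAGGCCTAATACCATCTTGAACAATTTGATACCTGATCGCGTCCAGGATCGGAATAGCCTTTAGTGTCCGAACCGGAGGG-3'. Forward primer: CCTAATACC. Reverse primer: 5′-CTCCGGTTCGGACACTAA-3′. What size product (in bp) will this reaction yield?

74 bp

The forward primer matches the template at positions 31–39.
Taking the reverse complement of CTCCGGTTCGGACACTAA gives TTAGTGTCCGAACCGGAG, found at positions 87–104 on the template; the primer anneals here to the top strand with its 3' end pointing upstream.
The product runs from position 31 to position 104, so its length is 104 − 31 + 1 = 74 bp.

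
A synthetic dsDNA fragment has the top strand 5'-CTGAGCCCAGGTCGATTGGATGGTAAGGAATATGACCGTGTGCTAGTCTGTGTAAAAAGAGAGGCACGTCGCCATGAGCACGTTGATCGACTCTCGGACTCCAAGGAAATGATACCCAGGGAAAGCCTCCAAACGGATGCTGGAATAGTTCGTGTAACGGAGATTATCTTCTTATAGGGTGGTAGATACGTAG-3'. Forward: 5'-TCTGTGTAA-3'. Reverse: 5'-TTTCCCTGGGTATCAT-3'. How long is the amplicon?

78 bp

The forward primer matches the template at positions 47–55.
The reverse primer's reverse complement is ATGATACCCAGGGAAA, which matches the template at positions 109–124.
Product length = (reverse-primer end) − (forward-primer start) + 1 = 124 − 47 + 1 = 78 bp.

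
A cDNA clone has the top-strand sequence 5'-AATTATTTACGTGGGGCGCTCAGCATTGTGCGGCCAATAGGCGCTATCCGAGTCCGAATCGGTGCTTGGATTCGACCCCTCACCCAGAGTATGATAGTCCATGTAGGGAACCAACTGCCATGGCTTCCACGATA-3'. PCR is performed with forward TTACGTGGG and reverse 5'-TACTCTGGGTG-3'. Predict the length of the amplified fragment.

Scanning the template, TTACGTGGG occurs at positions 7–15; this primer anneals to the bottom strand there with its 3' end pointing downstream.
Taking the reverse complement of TACTCTGGGTG gives CACCCAGAGTA, found at positions 81–91 on the template; the primer anneals here to the top strand with its 3' end pointing upstream.
Amplicon spans positions 7–91: 85 bp.

85 bp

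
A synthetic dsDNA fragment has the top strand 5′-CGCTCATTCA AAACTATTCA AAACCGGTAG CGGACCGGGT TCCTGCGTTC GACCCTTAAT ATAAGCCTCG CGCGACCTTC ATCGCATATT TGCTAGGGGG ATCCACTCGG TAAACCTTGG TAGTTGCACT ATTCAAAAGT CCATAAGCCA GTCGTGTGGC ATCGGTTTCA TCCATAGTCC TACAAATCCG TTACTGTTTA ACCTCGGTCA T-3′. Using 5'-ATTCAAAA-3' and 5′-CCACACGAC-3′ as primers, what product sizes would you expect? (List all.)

The forward primer ATTCAAAA matches the top strand at positions 6–13, 16–23, 131–138.
The reverse primer's reverse complement is GTCGTGTGG, matching at positions 151–159.
Each forward site pairs with the reverse site to give a product ending at position 159: sizes 154, 144, 29 bp.

154 bp, 144 bp, 29 bp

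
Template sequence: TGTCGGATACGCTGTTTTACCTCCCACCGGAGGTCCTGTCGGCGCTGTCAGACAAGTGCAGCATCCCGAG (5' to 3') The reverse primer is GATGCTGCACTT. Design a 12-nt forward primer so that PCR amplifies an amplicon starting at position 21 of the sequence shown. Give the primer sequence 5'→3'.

5'-CTCCCACCGGAG-3'

The reverse primer's reverse complement AAGTGCAGCATC matches the template at positions 54–65; the product starts at position 21.
The forward primer is identical to the top strand over positions 21–32: CTCCCACCGGAG.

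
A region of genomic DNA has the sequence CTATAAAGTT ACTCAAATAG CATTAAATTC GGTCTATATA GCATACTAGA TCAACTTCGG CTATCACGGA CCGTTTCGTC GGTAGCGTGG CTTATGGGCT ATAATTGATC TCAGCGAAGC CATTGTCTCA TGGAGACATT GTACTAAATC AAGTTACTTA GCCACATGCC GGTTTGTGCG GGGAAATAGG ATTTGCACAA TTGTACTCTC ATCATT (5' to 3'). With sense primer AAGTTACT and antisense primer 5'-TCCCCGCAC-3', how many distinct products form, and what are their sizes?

Two products: 179 bp, 34 bp

The forward primer AAGTTACT matches the top strand at positions 6–13, 151–158.
The reverse primer's reverse complement is GTGCGGGGA, matching at positions 176–184.
Each forward site pairs with the reverse site to give a product ending at position 184: sizes 179, 34 bp.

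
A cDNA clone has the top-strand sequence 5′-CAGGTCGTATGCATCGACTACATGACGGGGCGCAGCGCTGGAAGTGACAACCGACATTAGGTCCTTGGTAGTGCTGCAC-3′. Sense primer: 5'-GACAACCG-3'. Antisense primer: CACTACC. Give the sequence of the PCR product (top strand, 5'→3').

5'-GACAACCGACATTAGGTCCTTGGTAGTG-3'

Scanning the template, GACAACCG occurs at positions 46–53; this primer anneals to the bottom strand there with its 3' end pointing downstream.
The reverse primer's reverse complement is GGTAGTG, which matches the template at positions 67–73.
The product is the template from position 46 through 73 (28 bp).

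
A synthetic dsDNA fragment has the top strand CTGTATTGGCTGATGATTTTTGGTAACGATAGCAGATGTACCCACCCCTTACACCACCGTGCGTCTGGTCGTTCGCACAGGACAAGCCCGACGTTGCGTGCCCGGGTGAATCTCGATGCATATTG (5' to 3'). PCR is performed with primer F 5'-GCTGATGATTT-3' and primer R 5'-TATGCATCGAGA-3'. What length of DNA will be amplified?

Forward primer GCTGATGATTT is found on the top strand at positions 9–19.
Reverse complement of the reverse primer: TCTCGATGCATA. This occurs on the top strand at positions 111–122.
The product runs from position 9 to position 122, so its length is 122 − 9 + 1 = 114 bp.

114 bp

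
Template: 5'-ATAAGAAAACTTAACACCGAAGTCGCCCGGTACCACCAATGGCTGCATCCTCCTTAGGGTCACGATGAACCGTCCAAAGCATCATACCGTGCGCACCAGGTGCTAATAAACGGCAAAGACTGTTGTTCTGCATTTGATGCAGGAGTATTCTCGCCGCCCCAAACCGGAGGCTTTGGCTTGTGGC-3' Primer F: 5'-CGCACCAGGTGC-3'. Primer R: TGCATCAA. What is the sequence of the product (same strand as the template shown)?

5'-CGCACCAGGTGCTAATAAACGGCAAAGACTGTTGTTCTGCATTTGATGCA-3'

The forward primer matches the template at positions 92–103.
Taking the reverse complement of TGCATCAA gives TTGATGCA, found at positions 134–141 on the template; the primer anneals here to the top strand with its 3' end pointing upstream.
The product is the template from position 92 through 141 (50 bp).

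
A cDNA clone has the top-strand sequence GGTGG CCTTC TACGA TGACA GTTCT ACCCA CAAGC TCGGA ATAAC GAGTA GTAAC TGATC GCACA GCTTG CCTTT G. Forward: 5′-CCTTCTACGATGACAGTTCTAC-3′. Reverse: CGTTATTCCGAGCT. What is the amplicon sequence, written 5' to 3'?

Scanning the template, CCTTCTACGATGACAGTTCTAC occurs at positions 6–27; this primer anneals to the bottom strand there with its 3' end pointing downstream.
Reverse complement of the reverse primer: AGCTCGGAATAACG. This occurs on the top strand at positions 33–46.
The product is the template from position 6 through 46 (41 bp).

5'-CCTTCTACGATGACAGTTCTACCCACAAGCTCGGAATAACG-3'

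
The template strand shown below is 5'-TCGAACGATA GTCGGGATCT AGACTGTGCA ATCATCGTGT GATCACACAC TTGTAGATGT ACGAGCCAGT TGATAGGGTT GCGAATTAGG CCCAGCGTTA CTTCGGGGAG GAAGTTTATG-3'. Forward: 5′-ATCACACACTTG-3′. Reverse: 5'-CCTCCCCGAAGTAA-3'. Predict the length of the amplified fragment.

70 bp

Forward primer ATCACACACTTG is found on the top strand at positions 42–53.
Reverse complement of the reverse primer: TTACTTCGGGGAGG. This occurs on the top strand at positions 98–111.
The product runs from position 42 to position 111, so its length is 111 − 42 + 1 = 70 bp.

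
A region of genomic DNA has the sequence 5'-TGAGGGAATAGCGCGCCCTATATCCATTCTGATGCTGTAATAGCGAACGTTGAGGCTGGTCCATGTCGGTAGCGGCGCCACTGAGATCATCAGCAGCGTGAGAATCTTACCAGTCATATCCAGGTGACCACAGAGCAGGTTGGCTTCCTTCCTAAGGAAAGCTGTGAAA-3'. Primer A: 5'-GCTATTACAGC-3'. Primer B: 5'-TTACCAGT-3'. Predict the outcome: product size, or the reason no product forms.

No product — the primers' 3' ends point away from each other.

Primer A (GCTATTACAGC) has reverse complement GCTGTAATAGC, which matches the top strand at positions 34–44; primer A anneals to the top strand there with its 3' end pointing upstream toward position 34.
Primer B (TTACCAGT) matches the top strand directly at positions 107–114; it anneals to the bottom strand with its 3' end pointing downstream toward position 114.
The 3' ends diverge (primer A extends toward position 1, primer B toward position 169), so the primers never converge on a shared product.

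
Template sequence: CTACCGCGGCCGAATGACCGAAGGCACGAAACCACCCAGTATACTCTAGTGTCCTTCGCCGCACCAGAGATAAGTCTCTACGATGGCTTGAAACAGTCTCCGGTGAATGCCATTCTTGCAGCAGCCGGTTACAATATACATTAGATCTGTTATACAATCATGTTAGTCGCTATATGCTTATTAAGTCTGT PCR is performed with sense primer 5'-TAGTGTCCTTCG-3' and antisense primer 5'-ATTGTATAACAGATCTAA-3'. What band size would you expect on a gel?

112 bp

Forward primer TAGTGTCCTTCG is found on the top strand at positions 47–58.
The reverse primer's reverse complement is TTAGATCTGTTATACAAT, which matches the template at positions 141–158.
Amplicon spans positions 47–158: 112 bp.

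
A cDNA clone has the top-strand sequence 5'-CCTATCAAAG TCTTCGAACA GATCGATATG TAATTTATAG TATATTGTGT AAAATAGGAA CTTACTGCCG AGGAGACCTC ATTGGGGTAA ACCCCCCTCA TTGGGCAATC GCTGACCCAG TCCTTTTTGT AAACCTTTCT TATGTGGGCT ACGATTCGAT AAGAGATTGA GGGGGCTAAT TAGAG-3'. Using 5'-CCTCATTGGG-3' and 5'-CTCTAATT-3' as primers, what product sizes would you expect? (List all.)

The forward primer CCTCATTGGG matches the top strand at positions 77–86, 96–105.
The reverse primer's reverse complement is AATTAGAG, matching at positions 178–185.
Each forward site pairs with the reverse site to give a product ending at position 185: sizes 109, 90 bp.

109 bp, 90 bp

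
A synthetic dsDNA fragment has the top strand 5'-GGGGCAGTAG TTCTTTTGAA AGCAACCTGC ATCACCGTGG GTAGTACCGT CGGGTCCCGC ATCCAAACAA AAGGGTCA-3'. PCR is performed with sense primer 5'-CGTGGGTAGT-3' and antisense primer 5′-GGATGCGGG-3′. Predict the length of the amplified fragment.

29 bp

The forward primer matches the template at positions 36–45.
Reverse complement of the reverse primer: CCCGCATCC. This occurs on the top strand at positions 56–64.
Product length = (reverse-primer end) − (forward-primer start) + 1 = 64 − 36 + 1 = 29 bp.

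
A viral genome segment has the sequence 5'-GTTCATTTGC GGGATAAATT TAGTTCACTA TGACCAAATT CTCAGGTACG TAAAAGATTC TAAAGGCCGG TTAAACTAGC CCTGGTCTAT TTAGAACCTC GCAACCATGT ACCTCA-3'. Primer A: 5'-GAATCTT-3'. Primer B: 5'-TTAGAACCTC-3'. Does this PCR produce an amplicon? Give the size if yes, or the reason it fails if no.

Primer A (GAATCTT) has reverse complement AAGATTC, which matches the top strand at positions 54–60; primer A anneals to the top strand there with its 3' end pointing upstream toward position 54.
Primer B (TTAGAACCTC) matches the top strand directly at positions 91–100; it anneals to the bottom strand with its 3' end pointing downstream toward position 100.
The 3' ends diverge (primer A extends toward position 1, primer B toward position 116), so the primers never converge on a shared product.

No product — the primers' 3' ends point away from each other.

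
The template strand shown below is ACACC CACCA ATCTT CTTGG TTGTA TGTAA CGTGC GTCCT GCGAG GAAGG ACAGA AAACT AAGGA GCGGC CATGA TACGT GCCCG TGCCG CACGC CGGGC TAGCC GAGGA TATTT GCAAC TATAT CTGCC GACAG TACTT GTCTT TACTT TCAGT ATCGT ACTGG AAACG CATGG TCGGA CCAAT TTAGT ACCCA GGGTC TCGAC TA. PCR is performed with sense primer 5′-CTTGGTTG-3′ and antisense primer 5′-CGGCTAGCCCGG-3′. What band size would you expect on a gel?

91 bp

Scanning the template, CTTGGTTG occurs at positions 16–23; this primer anneals to the bottom strand there with its 3' end pointing downstream.
The reverse primer's reverse complement is CCGGGCTAGCCG, which matches the template at positions 95–106.
The product runs from position 16 to position 106, so its length is 106 − 16 + 1 = 91 bp.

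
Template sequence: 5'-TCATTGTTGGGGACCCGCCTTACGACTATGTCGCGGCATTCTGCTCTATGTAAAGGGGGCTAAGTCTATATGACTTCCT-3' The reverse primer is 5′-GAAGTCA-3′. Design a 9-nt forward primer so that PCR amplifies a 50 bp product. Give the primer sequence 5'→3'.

The reverse primer's reverse complement TGACTTC matches the template at positions 71–77, so the product ends at position 77.
A 50 bp product then starts at position 77 − 50 + 1 = 28.
The forward primer is identical to the top strand there: ATGTCGCGG.

5'-ATGTCGCGG-3'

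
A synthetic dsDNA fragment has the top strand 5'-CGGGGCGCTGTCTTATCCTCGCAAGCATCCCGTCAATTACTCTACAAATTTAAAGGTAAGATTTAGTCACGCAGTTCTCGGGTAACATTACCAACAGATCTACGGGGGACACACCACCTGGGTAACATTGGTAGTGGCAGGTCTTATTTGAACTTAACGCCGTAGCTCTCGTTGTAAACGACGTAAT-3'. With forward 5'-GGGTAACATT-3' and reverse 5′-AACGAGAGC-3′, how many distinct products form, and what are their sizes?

Two products: 94 bp, 54 bp

The forward primer GGGTAACATT matches the top strand at positions 80–89, 120–129.
The reverse primer's reverse complement is GCTCTCGTT, matching at positions 165–173.
Each forward site pairs with the reverse site to give a product ending at position 173: sizes 94, 54 bp.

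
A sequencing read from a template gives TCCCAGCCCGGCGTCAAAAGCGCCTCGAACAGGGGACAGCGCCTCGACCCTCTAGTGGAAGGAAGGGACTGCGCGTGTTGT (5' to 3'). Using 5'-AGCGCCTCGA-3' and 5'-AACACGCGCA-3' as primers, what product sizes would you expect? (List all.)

The forward primer AGCGCCTCGA matches the top strand at positions 19–28, 38–47.
The reverse primer's reverse complement is TGCGCGTGTT, matching at positions 70–79.
Each forward site pairs with the reverse site to give a product ending at position 79: sizes 61, 42 bp.

61 bp, 42 bp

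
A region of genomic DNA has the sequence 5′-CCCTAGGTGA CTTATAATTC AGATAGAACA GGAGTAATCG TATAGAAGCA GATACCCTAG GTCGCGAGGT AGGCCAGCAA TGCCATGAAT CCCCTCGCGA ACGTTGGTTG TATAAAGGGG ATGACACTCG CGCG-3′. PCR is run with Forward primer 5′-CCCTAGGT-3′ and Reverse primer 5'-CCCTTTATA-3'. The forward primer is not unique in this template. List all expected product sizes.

The forward primer CCCTAGGT matches the top strand at positions 1–8, 55–62.
The reverse primer's reverse complement is TATAAAGGG, matching at positions 111–119.
Each forward site pairs with the reverse site to give a product ending at position 119: sizes 119, 65 bp.

119 bp, 65 bp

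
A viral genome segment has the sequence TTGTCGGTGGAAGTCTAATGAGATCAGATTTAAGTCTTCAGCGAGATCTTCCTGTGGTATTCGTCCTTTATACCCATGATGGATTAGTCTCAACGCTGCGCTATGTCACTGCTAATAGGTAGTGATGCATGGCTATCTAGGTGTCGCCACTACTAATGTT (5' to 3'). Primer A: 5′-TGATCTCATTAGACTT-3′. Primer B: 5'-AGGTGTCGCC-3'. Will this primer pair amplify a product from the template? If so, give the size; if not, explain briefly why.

Primer A (TGATCTCATTAGACTT) has reverse complement AAGTCTAATGAGATCA, which matches the top strand at positions 11–26; primer A anneals to the top strand there with its 3' end pointing upstream toward position 11.
Primer B (AGGTGTCGCC) matches the top strand directly at positions 139–148; it anneals to the bottom strand with its 3' end pointing downstream toward position 148.
The 3' ends diverge (primer A extends toward position 1, primer B toward position 160), so the primers never converge on a shared product.

No product — the primers' 3' ends point away from each other.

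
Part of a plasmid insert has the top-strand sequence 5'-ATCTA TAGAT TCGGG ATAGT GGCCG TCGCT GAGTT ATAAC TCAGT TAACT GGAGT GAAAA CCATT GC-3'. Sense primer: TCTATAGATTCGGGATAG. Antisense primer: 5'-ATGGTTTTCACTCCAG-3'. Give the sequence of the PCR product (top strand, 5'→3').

Scanning the template, TCTATAGATTCGGGATAG occurs at positions 2–19; this primer anneals to the bottom strand there with its 3' end pointing downstream.
Reverse complement of the reverse primer: CTGGAGTGAAAACCAT. This occurs on the top strand at positions 49–64.
The product is the template from position 2 through 64 (63 bp).

5'-TCTATAGATTCGGGATAGTGGCCGTCGCTGAGTTATAACTCAGTTAACTGGAGTGAAAACCAT-3'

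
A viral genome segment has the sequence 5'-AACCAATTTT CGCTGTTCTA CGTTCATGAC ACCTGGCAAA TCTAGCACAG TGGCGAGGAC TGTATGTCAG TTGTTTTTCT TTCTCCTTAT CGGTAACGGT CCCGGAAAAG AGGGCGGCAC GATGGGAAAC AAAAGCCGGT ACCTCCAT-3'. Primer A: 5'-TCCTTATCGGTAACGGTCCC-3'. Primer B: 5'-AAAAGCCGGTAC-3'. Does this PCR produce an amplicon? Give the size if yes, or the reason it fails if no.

No product — both primers anneal to the same strand and extend in the same direction.

Primer A (TCCTTATCGGTAACGGTCCC) matches the top strand at positions 84–103 (3' end points downstream).
Primer B (AAAAGCCGGTAC) also matches the top strand directly, at positions 131–142 — its reverse complement GTACCGGCTTTT is not present.
Both primers anneal to the bottom strand with 3' ends pointing the same way, so neither can prime synthesis back toward the other.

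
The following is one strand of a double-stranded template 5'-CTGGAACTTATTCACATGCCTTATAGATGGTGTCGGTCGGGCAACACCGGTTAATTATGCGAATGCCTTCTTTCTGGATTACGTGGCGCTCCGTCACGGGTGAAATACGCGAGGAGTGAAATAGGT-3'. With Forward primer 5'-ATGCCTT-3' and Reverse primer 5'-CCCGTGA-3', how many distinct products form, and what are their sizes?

Two products: 85 bp, 38 bp

The forward primer ATGCCTT matches the top strand at positions 16–22, 63–69.
The reverse primer's reverse complement is TCACGGG, matching at positions 94–100.
Each forward site pairs with the reverse site to give a product ending at position 100: sizes 85, 38 bp.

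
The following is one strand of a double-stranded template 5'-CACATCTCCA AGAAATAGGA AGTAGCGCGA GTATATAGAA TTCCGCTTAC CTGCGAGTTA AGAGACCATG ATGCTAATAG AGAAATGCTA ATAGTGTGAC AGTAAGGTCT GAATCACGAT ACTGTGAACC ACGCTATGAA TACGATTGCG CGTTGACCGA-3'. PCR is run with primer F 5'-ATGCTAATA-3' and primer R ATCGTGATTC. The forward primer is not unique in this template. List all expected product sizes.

50 bp, 36 bp

The forward primer ATGCTAATA matches the top strand at positions 71–79, 85–93.
The reverse primer's reverse complement is GAATCACGAT, matching at positions 111–120.
Each forward site pairs with the reverse site to give a product ending at position 120: sizes 50, 36 bp.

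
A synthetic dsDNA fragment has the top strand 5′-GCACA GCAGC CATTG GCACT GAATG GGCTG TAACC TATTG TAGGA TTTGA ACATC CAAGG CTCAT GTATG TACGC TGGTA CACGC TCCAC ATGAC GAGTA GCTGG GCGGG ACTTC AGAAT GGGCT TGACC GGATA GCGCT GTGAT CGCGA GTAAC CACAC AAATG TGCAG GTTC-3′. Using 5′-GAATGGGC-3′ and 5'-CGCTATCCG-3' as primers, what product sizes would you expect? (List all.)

The forward primer GAATGGGC matches the top strand at positions 21–28, 117–124.
The reverse primer's reverse complement is CGGATAGCG, matching at positions 130–138.
Each forward site pairs with the reverse site to give a product ending at position 138: sizes 118, 22 bp.

118 bp, 22 bp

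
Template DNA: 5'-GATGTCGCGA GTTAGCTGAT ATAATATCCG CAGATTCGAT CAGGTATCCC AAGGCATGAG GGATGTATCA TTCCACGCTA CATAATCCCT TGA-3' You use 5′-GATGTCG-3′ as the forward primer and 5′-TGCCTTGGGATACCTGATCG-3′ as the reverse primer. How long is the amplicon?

56 bp

The forward primer matches the template at positions 1–7.
The reverse primer's reverse complement is CGATCAGGTATCCCAAGGCA, which matches the template at positions 37–56.
The product runs from position 1 to position 56, so its length is 56 − 1 + 1 = 56 bp.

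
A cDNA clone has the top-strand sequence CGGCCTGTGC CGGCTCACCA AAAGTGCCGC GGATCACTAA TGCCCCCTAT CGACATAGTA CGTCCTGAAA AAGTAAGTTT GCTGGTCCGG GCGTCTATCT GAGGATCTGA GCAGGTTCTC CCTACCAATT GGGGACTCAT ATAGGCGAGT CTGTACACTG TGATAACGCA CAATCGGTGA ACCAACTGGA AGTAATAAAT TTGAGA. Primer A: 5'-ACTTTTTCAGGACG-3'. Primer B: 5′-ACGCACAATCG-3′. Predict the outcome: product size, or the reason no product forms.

No product — the primers' 3' ends point away from each other.

Primer A (ACTTTTTCAGGACG) has reverse complement CGTCCTGAAAAAGT, which matches the top strand at positions 61–74; primer A anneals to the top strand there with its 3' end pointing upstream toward position 61.
Primer B (ACGCACAATCG) matches the top strand directly at positions 166–176; it anneals to the bottom strand with its 3' end pointing downstream toward position 176.
The 3' ends diverge (primer A extends toward position 1, primer B toward position 206), so the primers never converge on a shared product.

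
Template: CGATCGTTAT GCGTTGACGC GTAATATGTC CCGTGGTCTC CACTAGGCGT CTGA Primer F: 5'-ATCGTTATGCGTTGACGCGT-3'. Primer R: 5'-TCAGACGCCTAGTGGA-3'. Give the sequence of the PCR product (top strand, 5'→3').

5'-ATCGTTATGCGTTGACGCGTAATATGTCCCGTGGTCTCCACTAGGCGTCTGA-3'

Forward primer ATCGTTATGCGTTGACGCGT is found on the top strand at positions 3–22.
Taking the reverse complement of TCAGACGCCTAGTGGA gives TCCACTAGGCGTCTGA, found at positions 39–54 on the template; the primer anneals here to the top strand with its 3' end pointing upstream.
The product is the template from position 3 through 54 (52 bp).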